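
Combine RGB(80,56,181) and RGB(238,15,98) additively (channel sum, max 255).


Additive: each channel = min(255, C₁+C₂)
R: 80+238 = 318 → 255
G: 56+15 = 71 → 71
B: 181+98 = 279 → 255
= RGB(255, 71, 255)


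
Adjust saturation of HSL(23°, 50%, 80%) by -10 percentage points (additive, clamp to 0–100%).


Original S = 50%
Adjustment = -10 percentage points
New S = 50 + (-10) = 40
Clamp to [0, 100] → 40
= HSL(23°, 40%, 80%)


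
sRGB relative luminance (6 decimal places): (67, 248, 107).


Linearize each channel (sRGB transfer function): c = v/255; c_lin = c/12.92 if c ≤ 0.04045, else ((c+0.055)/1.055)^2.4
  R: 67/255 ≈ 0.262745 > 0.04045 → ((0.262745+0.055)/1.055)^2.4 ≈ 0.056128
  G: 248/255 ≈ 0.972549 > 0.04045 → ((0.972549+0.055)/1.055)^2.4 ≈ 0.938686
  B: 107/255 ≈ 0.419608 > 0.04045 → ((0.419608+0.055)/1.055)^2.4 ≈ 0.147027
R_lin = 0.056128, G_lin = 0.938686, B_lin = 0.147027
L = 0.2126×R + 0.7152×G + 0.0722×B
L = 0.2126×0.056128 + 0.7152×0.938686 + 0.0722×0.147027
L ≈ 0.693896


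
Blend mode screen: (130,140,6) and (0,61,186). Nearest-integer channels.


Screen: C = 255 - (255-A)×(255-B)/255, rounded to nearest integer
R: 255 - (255-130)×(255-0)/255 = 255 - 31875/255 ≈ 255 - 125.000 = 130.000 → 130
G: 255 - (255-140)×(255-61)/255 = 255 - 22310/255 ≈ 255 - 87.490 = 167.510 → 168
B: 255 - (255-6)×(255-186)/255 = 255 - 17181/255 ≈ 255 - 67.376 = 187.624 → 188
= RGB(130, 168, 188)


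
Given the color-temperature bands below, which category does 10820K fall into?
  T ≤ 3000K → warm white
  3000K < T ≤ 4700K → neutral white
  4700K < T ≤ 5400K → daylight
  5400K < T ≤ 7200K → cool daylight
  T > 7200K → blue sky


Temperature: 10820K
10820K > 7200K → blue sky
Classification: blue sky


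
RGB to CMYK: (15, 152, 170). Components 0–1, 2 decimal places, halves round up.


R'=15/255≈0.0588, G'=152/255≈0.5961, B'=170/255≈0.6667
K = 1 - max(R',G',B') = 1 - 170/255 = 85/255 = 0.33333… → 0.33
(1-R'-K)/(1-K) simplifies to (max-R)/max with max = 170:
C = (170-15)/170 = 155/170 = 0.91176… → 0.91
M = (170-152)/170 = 18/170 = 0.10588… → 0.11
Y = (170-170)/170 = 0/170 = 0 → 0.00
= CMYK(0.91, 0.11, 0.00, 0.33)


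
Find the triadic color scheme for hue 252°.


Triadic: equally spaced at 120° intervals
H1 = 252°
H2 = (252 + 120) mod 360 = 12°
H3 = (252 + 240) mod 360 = 132°
Triadic = 252°, 12°, 132°


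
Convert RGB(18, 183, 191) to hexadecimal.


R = 18 → 12 (hex)
G = 183 → B7 (hex)
B = 191 → BF (hex)
Hex = #12B7BF


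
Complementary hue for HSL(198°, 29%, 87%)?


Complement = opposite side of color wheel = hue + 180°
H' = (198 + 180) mod 360 = 18°
S and L unchanged.
= HSL(18°, 29%, 87%)


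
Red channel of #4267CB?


Color: #4267CB
R = 42 = 66
G = 67 = 103
B = CB = 203
Red = 66


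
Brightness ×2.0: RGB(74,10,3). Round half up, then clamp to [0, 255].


Multiply each channel by 2.0, round half up, clamp to [0, 255]
R: 74×2.0 = 148
G: 10×2.0 = 20
B: 3×2.0 = 6
= RGB(148, 20, 6)


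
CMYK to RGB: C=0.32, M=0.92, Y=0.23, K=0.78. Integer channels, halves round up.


R = 255 × (1-C) × (1-K) = 255 × 0.68 × 0.22 = 38.148 → 38
G = 255 × (1-M) × (1-K) = 255 × 0.08 × 0.22 = 4.488 → 4
B = 255 × (1-Y) × (1-K) = 255 × 0.77 × 0.22 = 43.197 → 43
= RGB(38, 4, 43)


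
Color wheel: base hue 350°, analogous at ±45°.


Base hue: 350°
Left analog: (350 - 45) mod 360 = 305°
Right analog: (350 + 45) mod 360 = 35°
Analogous hues = 305° and 35°


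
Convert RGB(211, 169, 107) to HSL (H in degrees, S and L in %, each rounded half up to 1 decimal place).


Normalize: R'=211/255≈0.8275, G'=169/255≈0.6627, B'=107/255≈0.4196
Max=211/255, Min=107/255, Δ=Max-Min=104/255
L = (Max+Min)/2 = (211+107)/510 = 318/510 = 0.62352… → L = 62.4%
L > 0.5 → S = Δ/(2-Max-Min) = 104/(510-211-107) = 104/192 = 0.54166… → S = 54.2%
(the 1/255 factors cancel in S and H, so raw channel differences can be used)
Max is R' → H = 60 × (((G-B)/Δ) mod 6) = 60 × (((169-107)/104) mod 6)
  62/104 = 0.5961…
  H = 60 × 0.5961… = 35.769…° → H = 35.8°
= HSL(35.8°, 54.2%, 62.4%)


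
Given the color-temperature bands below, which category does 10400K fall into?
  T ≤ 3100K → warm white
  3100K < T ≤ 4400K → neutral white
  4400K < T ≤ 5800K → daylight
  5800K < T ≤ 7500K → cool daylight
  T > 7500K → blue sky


Temperature: 10400K
10400K > 7500K → blue sky
Classification: blue sky


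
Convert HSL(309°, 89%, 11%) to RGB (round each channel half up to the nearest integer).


H=309°, S=0.89, L=0.11
C = (1-|2L-1|)×S = (1-|-0.78|)×0.89 = 0.1958
H' = H/60 = 309/60 ≈ 5.1500; X = C×(1-|H' mod 2 - 1|) = 0.16643
m = L - C/2 = 0.11 - 0.0979 = 0.0121
Sector ⌊H'⌋ = 5 → (R',G',B') = (0.1958, 0.0, 0.16643)
RGB = ((R'+m)×255, (G'+m)×255, (B'+m)×255) = (53.0145, 3.0855, 45.52515)
Round half up → RGB(53, 3, 46)


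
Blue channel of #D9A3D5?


Color: #D9A3D5
R = D9 = 217
G = A3 = 163
B = D5 = 213
Blue = 213


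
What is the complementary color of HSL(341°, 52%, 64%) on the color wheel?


Complement = opposite side of color wheel = hue + 180°
H' = (341 + 180) mod 360 = 161°
S and L unchanged.
= HSL(161°, 52%, 64%)


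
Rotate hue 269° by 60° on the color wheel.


New hue = (H + rotation) mod 360
New hue = (269 + 60) mod 360
= 329 mod 360
= 329°


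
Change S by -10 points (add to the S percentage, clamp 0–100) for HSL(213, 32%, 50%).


Original S = 32%
Adjustment = -10 percentage points
New S = 32 + (-10) = 22
Clamp to [0, 100] → 22
= HSL(213°, 22%, 50%)


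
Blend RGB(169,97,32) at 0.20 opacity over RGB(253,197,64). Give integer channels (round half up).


C = α×F + (1-α)×B, with 1-α = 0.80
R: 0.20×169 + 0.80×253 = 33.80 + 202.40 = 236.20 → 236
G: 0.20×97 + 0.80×197 = 19.40 + 157.60 = 177.00 → 177
B: 0.20×32 + 0.80×64 = 6.40 + 51.20 = 57.60 → 58
= RGB(236, 177, 58)


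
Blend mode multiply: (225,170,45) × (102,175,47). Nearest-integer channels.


Multiply: C = A×B/255, rounded to nearest integer
R: 225×102/255 = 22950/255 ≈ 90.000 → 90
G: 170×175/255 = 29750/255 ≈ 116.667 → 117
B: 45×47/255 = 2115/255 ≈ 8.294 → 8
= RGB(90, 117, 8)


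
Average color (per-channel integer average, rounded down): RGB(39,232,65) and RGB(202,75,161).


Midpoint: each channel = ⌊(C₁+C₂)/2⌋
R: ⌊(39+202)/2⌋ = 120
G: ⌊(232+75)/2⌋ = 153
B: ⌊(65+161)/2⌋ = 113
= RGB(120, 153, 113)


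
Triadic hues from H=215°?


Triadic: equally spaced at 120° intervals
H1 = 215°
H2 = (215 + 120) mod 360 = 335°
H3 = (215 + 240) mod 360 = 95°
Triadic = 215°, 335°, 95°


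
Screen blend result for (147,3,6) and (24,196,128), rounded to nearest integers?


Screen: C = 255 - (255-A)×(255-B)/255, rounded to nearest integer
R: 255 - (255-147)×(255-24)/255 = 255 - 24948/255 ≈ 255 - 97.835 = 157.165 → 157
G: 255 - (255-3)×(255-196)/255 = 255 - 14868/255 ≈ 255 - 58.306 = 196.694 → 197
B: 255 - (255-6)×(255-128)/255 = 255 - 31623/255 ≈ 255 - 124.012 = 130.988 → 131
= RGB(157, 197, 131)


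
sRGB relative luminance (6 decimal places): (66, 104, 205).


Linearize each channel (sRGB transfer function): c = v/255; c_lin = c/12.92 if c ≤ 0.04045, else ((c+0.055)/1.055)^2.4
  R: 66/255 ≈ 0.258824 > 0.04045 → ((0.258824+0.055)/1.055)^2.4 ≈ 0.054480
  G: 104/255 ≈ 0.407843 > 0.04045 → ((0.407843+0.055)/1.055)^2.4 ≈ 0.138432
  B: 205/255 ≈ 0.803922 > 0.04045 → ((0.803922+0.055)/1.055)^2.4 ≈ 0.610496
R_lin = 0.054480, G_lin = 0.138432, B_lin = 0.610496
L = 0.2126×R + 0.7152×G + 0.0722×B
L = 0.2126×0.054480 + 0.7152×0.138432 + 0.0722×0.610496
L ≈ 0.154667


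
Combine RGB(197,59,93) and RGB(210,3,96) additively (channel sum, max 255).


Additive: each channel = min(255, C₁+C₂)
R: 197+210 = 407 → 255
G: 59+3 = 62 → 62
B: 93+96 = 189 → 189
= RGB(255, 62, 189)


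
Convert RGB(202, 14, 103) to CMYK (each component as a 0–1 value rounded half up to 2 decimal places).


R'=202/255≈0.7922, G'=14/255≈0.0549, B'=103/255≈0.4039
K = 1 - max(R',G',B') = 1 - 202/255 = 53/255 = 0.20784… → 0.21
(1-R'-K)/(1-K) simplifies to (max-R)/max with max = 202:
C = (202-202)/202 = 0/202 = 0 → 0.00
M = (202-14)/202 = 188/202 = 0.93069… → 0.93
Y = (202-103)/202 = 99/202 = 0.49009… → 0.49
= CMYK(0.00, 0.93, 0.49, 0.21)


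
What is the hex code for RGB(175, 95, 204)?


R = 175 → AF (hex)
G = 95 → 5F (hex)
B = 204 → CC (hex)
Hex = #AF5FCC


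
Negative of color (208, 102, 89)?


Invert: (255-R, 255-G, 255-B)
R: 255-208 = 47
G: 255-102 = 153
B: 255-89 = 166
= RGB(47, 153, 166)


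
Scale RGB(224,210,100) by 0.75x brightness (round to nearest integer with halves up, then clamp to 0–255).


Multiply each channel by 0.75, round half up, clamp to [0, 255]
R: 224×0.75 = 168
G: 210×0.75 = 157.5 → round → 158
B: 100×0.75 = 75
= RGB(168, 158, 75)


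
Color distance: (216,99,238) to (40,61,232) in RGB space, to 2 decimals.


d = √[(R₁-R₂)² + (G₁-G₂)² + (B₁-B₂)²]
d = √[(216-40)² + (99-61)² + (238-232)²]
d = √[30976 + 1444 + 36]
d = √32456
d ≈ 180.16


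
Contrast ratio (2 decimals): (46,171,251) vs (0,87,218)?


Linearize each sRGB channel c=v/255: c/12.92 if c ≤ 0.04045 else ((c+0.055)/1.055)^2.4
L = 0.2126×R_lin + 0.7152×G_lin + 0.0722×B_lin
Color 1 (46,171,251):
  R=46: 46/255≈0.1804 > 0.04045 → ((0.1804+0.055)/1.055)^2.4 ≈ 0.02732
  G=171: 171/255≈0.6706 > 0.04045 → ((0.6706+0.055)/1.055)^2.4 ≈ 0.40724
  B=251: 251/255≈0.9843 > 0.04045 → ((0.9843+0.055)/1.055)^2.4 ≈ 0.96469
  L1 = 0.2126×0.02732 + 0.7152×0.40724 + 0.0722×0.96469 ≈ 0.36672
Color 2 (0,87,218):
  R=0: 0/255≈0.0000 ≤ 0.04045 → 0.0000/12.92 ≈ 0.00000
  G=87: 87/255≈0.3412 > 0.04045 → ((0.3412+0.055)/1.055)^2.4 ≈ 0.09531
  B=218: 218/255≈0.8549 > 0.04045 → ((0.8549+0.055)/1.055)^2.4 ≈ 0.70110
  L2 = 0.2126×0.00000 + 0.7152×0.09531 + 0.0722×0.70110 ≈ 0.11878
Lighter = 0.36672, Darker = 0.11878
Ratio = (L_lighter + 0.05) / (L_darker + 0.05)
Ratio = (0.36672 + 0.05) / (0.11878 + 0.05) = 0.41672 / 0.16878 ≈ 2.4689
Ratio ≈ 2.47:1


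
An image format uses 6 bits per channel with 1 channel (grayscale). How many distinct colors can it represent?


Total bits = 6 bits/channel × 1 channels = 6 bits
Distinct colors = 2^6
= 64 colors


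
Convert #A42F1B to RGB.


A4 → 164 (R)
2F → 47 (G)
1B → 27 (B)
= RGB(164, 47, 27)


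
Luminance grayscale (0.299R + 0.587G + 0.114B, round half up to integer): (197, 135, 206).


Gray = 0.299×R + 0.587×G + 0.114×B
Gray = 0.299×197 + 0.587×135 + 0.114×206
Gray = 58.903 + 79.245 + 23.484
Gray = 161.632 → round half up → 162
Gray = 162


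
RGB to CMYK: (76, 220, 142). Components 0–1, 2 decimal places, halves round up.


R'=76/255≈0.2980, G'=220/255≈0.8627, B'=142/255≈0.5569
K = 1 - max(R',G',B') = 1 - 220/255 = 35/255 = 0.13725… → 0.14
(1-R'-K)/(1-K) simplifies to (max-R)/max with max = 220:
C = (220-76)/220 = 144/220 = 0.65454… → 0.65
M = (220-220)/220 = 0/220 = 0 → 0.00
Y = (220-142)/220 = 78/220 = 0.35454… → 0.35
= CMYK(0.65, 0.00, 0.35, 0.14)


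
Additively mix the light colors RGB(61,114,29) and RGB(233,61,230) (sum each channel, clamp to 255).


Additive: each channel = min(255, C₁+C₂)
R: 61+233 = 294 → 255
G: 114+61 = 175 → 175
B: 29+230 = 259 → 255
= RGB(255, 175, 255)


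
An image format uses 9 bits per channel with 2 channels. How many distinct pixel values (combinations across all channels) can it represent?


Total bits = 9 bits/channel × 2 channels = 18 bits
Distinct pixel values = 2^18
= 262,144 pixel values


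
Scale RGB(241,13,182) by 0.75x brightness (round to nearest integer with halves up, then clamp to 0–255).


Multiply each channel by 0.75, round half up, clamp to [0, 255]
R: 241×0.75 = 180.75 → round → 181
G: 13×0.75 = 9.75 → round → 10
B: 182×0.75 = 136.5 → round → 137
= RGB(181, 10, 137)


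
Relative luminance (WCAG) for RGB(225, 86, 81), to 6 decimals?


Linearize each channel (sRGB transfer function): c = v/255; c_lin = c/12.92 if c ≤ 0.04045, else ((c+0.055)/1.055)^2.4
  R: 225/255 ≈ 0.882353 > 0.04045 → ((0.882353+0.055)/1.055)^2.4 ≈ 0.752942
  G: 86/255 ≈ 0.337255 > 0.04045 → ((0.337255+0.055)/1.055)^2.4 ≈ 0.093059
  B: 81/255 ≈ 0.317647 > 0.04045 → ((0.317647+0.055)/1.055)^2.4 ≈ 0.082283
R_lin = 0.752942, G_lin = 0.093059, B_lin = 0.082283
L = 0.2126×R + 0.7152×G + 0.0722×B
L = 0.2126×0.752942 + 0.7152×0.093059 + 0.0722×0.082283
L ≈ 0.232572


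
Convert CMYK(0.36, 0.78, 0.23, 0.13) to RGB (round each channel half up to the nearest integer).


R = 255 × (1-C) × (1-K) = 255 × 0.64 × 0.87 = 141.984 → 142
G = 255 × (1-M) × (1-K) = 255 × 0.22 × 0.87 = 48.807 → 49
B = 255 × (1-Y) × (1-K) = 255 × 0.77 × 0.87 = 170.8245 → 171
= RGB(142, 49, 171)


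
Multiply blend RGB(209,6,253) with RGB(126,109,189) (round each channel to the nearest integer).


Multiply: C = A×B/255, rounded to nearest integer
R: 209×126/255 = 26334/255 ≈ 103.271 → 103
G: 6×109/255 = 654/255 ≈ 2.565 → 3
B: 253×189/255 = 47817/255 ≈ 187.518 → 188
= RGB(103, 3, 188)


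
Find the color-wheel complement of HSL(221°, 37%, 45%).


Complement = opposite side of color wheel = hue + 180°
H' = (221 + 180) mod 360 = 41°
S and L unchanged.
= HSL(41°, 37%, 45%)


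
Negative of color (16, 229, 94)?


Invert: (255-R, 255-G, 255-B)
R: 255-16 = 239
G: 255-229 = 26
B: 255-94 = 161
= RGB(239, 26, 161)


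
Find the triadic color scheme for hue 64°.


Triadic: equally spaced at 120° intervals
H1 = 64°
H2 = (64 + 120) mod 360 = 184°
H3 = (64 + 240) mod 360 = 304°
Triadic = 64°, 184°, 304°


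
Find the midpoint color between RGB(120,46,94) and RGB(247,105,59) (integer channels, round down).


Midpoint: each channel = ⌊(C₁+C₂)/2⌋
R: ⌊(120+247)/2⌋ = 183
G: ⌊(46+105)/2⌋ = 75
B: ⌊(94+59)/2⌋ = 76
= RGB(183, 75, 76)


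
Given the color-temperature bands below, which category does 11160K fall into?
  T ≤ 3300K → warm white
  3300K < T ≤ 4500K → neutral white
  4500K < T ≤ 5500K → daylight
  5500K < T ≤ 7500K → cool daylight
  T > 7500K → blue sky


Temperature: 11160K
11160K > 7500K → blue sky
Classification: blue sky


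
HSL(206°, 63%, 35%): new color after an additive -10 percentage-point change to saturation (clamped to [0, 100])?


Original S = 63%
Adjustment = -10 percentage points
New S = 63 + (-10) = 53
Clamp to [0, 100] → 53
= HSL(206°, 53%, 35%)


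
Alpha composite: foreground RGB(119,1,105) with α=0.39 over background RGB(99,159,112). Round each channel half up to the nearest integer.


C = α×F + (1-α)×B, with 1-α = 0.61
R: 0.39×119 + 0.61×99 = 46.41 + 60.39 = 106.80 → 107
G: 0.39×1 + 0.61×159 = 0.39 + 96.99 = 97.38 → 97
B: 0.39×105 + 0.61×112 = 40.95 + 68.32 = 109.27 → 109
= RGB(107, 97, 109)


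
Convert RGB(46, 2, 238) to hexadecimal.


R = 46 → 2E (hex)
G = 2 → 02 (hex)
B = 238 → EE (hex)
Hex = #2E02EE


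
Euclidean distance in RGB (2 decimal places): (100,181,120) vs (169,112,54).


d = √[(R₁-R₂)² + (G₁-G₂)² + (B₁-B₂)²]
d = √[(100-169)² + (181-112)² + (120-54)²]
d = √[4761 + 4761 + 4356]
d = √13878
d ≈ 117.80


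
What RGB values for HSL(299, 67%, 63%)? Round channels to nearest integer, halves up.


H=299°, S=0.67, L=0.63
C = (1-|2L-1|)×S = (1-|0.26|)×0.67 = 0.4958
H' = H/60 = 299/60 ≈ 4.9833; X = C×(1-|H' mod 2 - 1|) ≈ 0.4875
m = L - C/2 = 0.63 - 0.2479 = 0.3821
Sector ⌊H'⌋ = 4 → (R',G',B') = (≈0.4875, 0.0, 0.4958)
RGB = ((R'+m)×255, (G'+m)×255, (B'+m)×255) = (221.75735, 97.4355, 223.8645)
Round half up → RGB(222, 97, 224)


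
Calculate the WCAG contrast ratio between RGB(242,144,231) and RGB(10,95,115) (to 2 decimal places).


Linearize each sRGB channel c=v/255: c/12.92 if c ≤ 0.04045 else ((c+0.055)/1.055)^2.4
L = 0.2126×R_lin + 0.7152×G_lin + 0.0722×B_lin
Color 1 (242,144,231):
  R=242: 242/255≈0.9490 > 0.04045 → ((0.9490+0.055)/1.055)^2.4 ≈ 0.88792
  G=144: 144/255≈0.5647 > 0.04045 → ((0.5647+0.055)/1.055)^2.4 ≈ 0.27889
  B=231: 231/255≈0.9059 > 0.04045 → ((0.9059+0.055)/1.055)^2.4 ≈ 0.79910
  L1 = 0.2126×0.88792 + 0.7152×0.27889 + 0.0722×0.79910 ≈ 0.44593
Color 2 (10,95,115):
  R=10: 10/255≈0.0392 ≤ 0.04045 → 0.0392/12.92 ≈ 0.00304
  G=95: 95/255≈0.3725 > 0.04045 → ((0.3725+0.055)/1.055)^2.4 ≈ 0.11444
  B=115: 115/255≈0.4510 > 0.04045 → ((0.4510+0.055)/1.055)^2.4 ≈ 0.17144
  L2 = 0.2126×0.00304 + 0.7152×0.11444 + 0.0722×0.17144 ≈ 0.09487
Lighter = 0.44593, Darker = 0.09487
Ratio = (L_lighter + 0.05) / (L_darker + 0.05)
Ratio = (0.44593 + 0.05) / (0.09487 + 0.05) = 0.49593 / 0.14487 ≈ 3.4234
Ratio ≈ 3.42:1


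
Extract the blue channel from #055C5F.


Color: #055C5F
R = 05 = 5
G = 5C = 92
B = 5F = 95
Blue = 95


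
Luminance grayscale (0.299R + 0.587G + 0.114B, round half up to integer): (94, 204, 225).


Gray = 0.299×R + 0.587×G + 0.114×B
Gray = 0.299×94 + 0.587×204 + 0.114×225
Gray = 28.106 + 119.748 + 25.650
Gray = 173.504 → round half up → 174
Gray = 174


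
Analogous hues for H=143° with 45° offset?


Base hue: 143°
Left analog: (143 - 45) mod 360 = 98°
Right analog: (143 + 45) mod 360 = 188°
Analogous hues = 98° and 188°


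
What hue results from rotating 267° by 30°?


New hue = (H + rotation) mod 360
New hue = (267 + 30) mod 360
= 297 mod 360
= 297°


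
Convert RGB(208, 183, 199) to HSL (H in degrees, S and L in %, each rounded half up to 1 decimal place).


Normalize: R'=208/255≈0.8157, G'=183/255≈0.7176, B'=199/255≈0.7804
Max=208/255, Min=183/255, Δ=Max-Min=25/255
L = (Max+Min)/2 = (208+183)/510 = 391/510 = 0.76666… → L = 76.7%
L > 0.5 → S = Δ/(2-Max-Min) = 25/(510-208-183) = 25/119 = 0.21008… → S = 21.0%
(the 1/255 factors cancel in S and H, so raw channel differences can be used)
Max is R' → H = 60 × (((G-B)/Δ) mod 6) = 60 × (((183-199)/25) mod 6)
  (-16)/25 = -0.64; negative, so add 6 → 5.36
  H = 60 × 5.36 = 321.6° → H = 321.6°
= HSL(321.6°, 21.0%, 76.7%)


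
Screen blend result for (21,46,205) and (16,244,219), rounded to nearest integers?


Screen: C = 255 - (255-A)×(255-B)/255, rounded to nearest integer
R: 255 - (255-21)×(255-16)/255 = 255 - 55926/255 ≈ 255 - 219.318 = 35.682 → 36
G: 255 - (255-46)×(255-244)/255 = 255 - 2299/255 ≈ 255 - 9.016 = 245.984 → 246
B: 255 - (255-205)×(255-219)/255 = 255 - 1800/255 ≈ 255 - 7.059 = 247.941 → 248
= RGB(36, 246, 248)


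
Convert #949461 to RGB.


94 → 148 (R)
94 → 148 (G)
61 → 97 (B)
= RGB(148, 148, 97)


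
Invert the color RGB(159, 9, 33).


Invert: (255-R, 255-G, 255-B)
R: 255-159 = 96
G: 255-9 = 246
B: 255-33 = 222
= RGB(96, 246, 222)


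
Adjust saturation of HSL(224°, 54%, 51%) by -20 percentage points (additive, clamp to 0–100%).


Original S = 54%
Adjustment = -20 percentage points
New S = 54 + (-20) = 34
Clamp to [0, 100] → 34
= HSL(224°, 34%, 51%)


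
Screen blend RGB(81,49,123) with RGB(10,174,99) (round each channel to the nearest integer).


Screen: C = 255 - (255-A)×(255-B)/255, rounded to nearest integer
R: 255 - (255-81)×(255-10)/255 = 255 - 42630/255 ≈ 255 - 167.176 = 87.824 → 88
G: 255 - (255-49)×(255-174)/255 = 255 - 16686/255 ≈ 255 - 65.435 = 189.565 → 190
B: 255 - (255-123)×(255-99)/255 = 255 - 20592/255 ≈ 255 - 80.753 = 174.247 → 174
= RGB(88, 190, 174)


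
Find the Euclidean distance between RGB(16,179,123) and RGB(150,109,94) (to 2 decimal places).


d = √[(R₁-R₂)² + (G₁-G₂)² + (B₁-B₂)²]
d = √[(16-150)² + (179-109)² + (123-94)²]
d = √[17956 + 4900 + 841]
d = √23697
d ≈ 153.94


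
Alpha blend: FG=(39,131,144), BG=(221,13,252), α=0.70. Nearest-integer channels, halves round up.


C = α×F + (1-α)×B, with 1-α = 0.30
R: 0.70×39 + 0.30×221 = 27.30 + 66.30 = 93.60 → 94
G: 0.70×131 + 0.30×13 = 91.70 + 3.90 = 95.60 → 96
B: 0.70×144 + 0.30×252 = 100.80 + 75.60 = 176.40 → 176
= RGB(94, 96, 176)


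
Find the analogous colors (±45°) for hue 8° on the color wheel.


Base hue: 8°
Left analog: (8 - 45) mod 360 = 323°
Right analog: (8 + 45) mod 360 = 53°
Analogous hues = 323° and 53°


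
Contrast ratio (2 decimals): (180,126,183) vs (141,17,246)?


Linearize each sRGB channel c=v/255: c/12.92 if c ≤ 0.04045 else ((c+0.055)/1.055)^2.4
L = 0.2126×R_lin + 0.7152×G_lin + 0.0722×B_lin
Color 1 (180,126,183):
  R=180: 180/255≈0.7059 > 0.04045 → ((0.7059+0.055)/1.055)^2.4 ≈ 0.45641
  G=126: 126/255≈0.4941 > 0.04045 → ((0.4941+0.055)/1.055)^2.4 ≈ 0.20864
  B=183: 183/255≈0.7176 > 0.04045 → ((0.7176+0.055)/1.055)^2.4 ≈ 0.47353
  L1 = 0.2126×0.45641 + 0.7152×0.20864 + 0.0722×0.47353 ≈ 0.28044
Color 2 (141,17,246):
  R=141: 141/255≈0.5529 > 0.04045 → ((0.5529+0.055)/1.055)^2.4 ≈ 0.26636
  G=17: 17/255≈0.0667 > 0.04045 → ((0.0667+0.055)/1.055)^2.4 ≈ 0.00561
  B=246: 246/255≈0.9647 > 0.04045 → ((0.9647+0.055)/1.055)^2.4 ≈ 0.92158
  L2 = 0.2126×0.26636 + 0.7152×0.00561 + 0.0722×0.92158 ≈ 0.12717
Lighter = 0.28044, Darker = 0.12717
Ratio = (L_lighter + 0.05) / (L_darker + 0.05)
Ratio = (0.28044 + 0.05) / (0.12717 + 0.05) = 0.33044 / 0.17717 ≈ 1.8650
Ratio ≈ 1.87:1


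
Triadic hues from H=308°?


Triadic: equally spaced at 120° intervals
H1 = 308°
H2 = (308 + 120) mod 360 = 68°
H3 = (308 + 240) mod 360 = 188°
Triadic = 308°, 68°, 188°


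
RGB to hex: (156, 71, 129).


R = 156 → 9C (hex)
G = 71 → 47 (hex)
B = 129 → 81 (hex)
Hex = #9C4781


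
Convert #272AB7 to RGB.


27 → 39 (R)
2A → 42 (G)
B7 → 183 (B)
= RGB(39, 42, 183)


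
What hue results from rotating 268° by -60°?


New hue = (H + rotation) mod 360
New hue = (268 -60) mod 360
= 208 mod 360
= 208°


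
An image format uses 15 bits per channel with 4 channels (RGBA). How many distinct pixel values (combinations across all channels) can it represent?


Total bits = 15 bits/channel × 4 channels = 60 bits
Distinct pixel values = 2^60
= 1,152,921,504,606,846,976 pixel values


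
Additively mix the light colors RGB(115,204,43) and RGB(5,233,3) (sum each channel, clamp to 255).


Additive: each channel = min(255, C₁+C₂)
R: 115+5 = 120 → 120
G: 204+233 = 437 → 255
B: 43+3 = 46 → 46
= RGB(120, 255, 46)


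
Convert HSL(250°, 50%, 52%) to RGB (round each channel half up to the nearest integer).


H=250°, S=0.50, L=0.52
C = (1-|2L-1|)×S = (1-|0.04|)×0.50 = 0.48
H' = H/60 = 250/60 ≈ 4.1667; X = C×(1-|H' mod 2 - 1|) = 0.08
m = L - C/2 = 0.52 - 0.24 = 0.28
Sector ⌊H'⌋ = 4 → (R',G',B') = (0.08, 0.0, 0.48)
RGB = ((R'+m)×255, (G'+m)×255, (B'+m)×255) = (91.8, 71.4, 193.8)
Round half up → RGB(92, 71, 194)


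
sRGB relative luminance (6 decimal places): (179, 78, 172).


Linearize each channel (sRGB transfer function): c = v/255; c_lin = c/12.92 if c ≤ 0.04045, else ((c+0.055)/1.055)^2.4
  R: 179/255 ≈ 0.701961 > 0.04045 → ((0.701961+0.055)/1.055)^2.4 ≈ 0.450786
  G: 78/255 ≈ 0.305882 > 0.04045 → ((0.305882+0.055)/1.055)^2.4 ≈ 0.076185
  B: 172/255 ≈ 0.674510 > 0.04045 → ((0.674510+0.055)/1.055)^2.4 ≈ 0.412543
R_lin = 0.450786, G_lin = 0.076185, B_lin = 0.412543
L = 0.2126×R + 0.7152×G + 0.0722×B
L = 0.2126×0.450786 + 0.7152×0.076185 + 0.0722×0.412543
L ≈ 0.180110


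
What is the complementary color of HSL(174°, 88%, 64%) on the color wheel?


Complement = opposite side of color wheel = hue + 180°
H' = (174 + 180) mod 360 = 354°
S and L unchanged.
= HSL(354°, 88%, 64%)


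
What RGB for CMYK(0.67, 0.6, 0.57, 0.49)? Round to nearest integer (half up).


R = 255 × (1-C) × (1-K) = 255 × 0.33 × 0.51 = 42.9165 → 43
G = 255 × (1-M) × (1-K) = 255 × 0.40 × 0.51 = 52.02 → 52
B = 255 × (1-Y) × (1-K) = 255 × 0.43 × 0.51 = 55.9215 → 56
= RGB(43, 52, 56)


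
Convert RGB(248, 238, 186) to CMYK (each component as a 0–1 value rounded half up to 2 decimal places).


R'=248/255≈0.9725, G'=238/255≈0.9333, B'=186/255≈0.7294
K = 1 - max(R',G',B') = 1 - 248/255 = 7/255 = 0.02745… → 0.03
(1-R'-K)/(1-K) simplifies to (max-R)/max with max = 248:
C = (248-248)/248 = 0/248 = 0 → 0.00
M = (248-238)/248 = 10/248 = 0.04032… → 0.04
Y = (248-186)/248 = 62/248 = 0.25 → 0.25
= CMYK(0.00, 0.04, 0.25, 0.03)


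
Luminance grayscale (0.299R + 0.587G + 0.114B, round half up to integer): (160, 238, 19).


Gray = 0.299×R + 0.587×G + 0.114×B
Gray = 0.299×160 + 0.587×238 + 0.114×19
Gray = 47.840 + 139.706 + 2.166
Gray = 189.712 → round half up → 190
Gray = 190


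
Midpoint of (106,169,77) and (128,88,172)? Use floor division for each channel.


Midpoint: each channel = ⌊(C₁+C₂)/2⌋
R: ⌊(106+128)/2⌋ = 117
G: ⌊(169+88)/2⌋ = 128
B: ⌊(77+172)/2⌋ = 124
= RGB(117, 128, 124)


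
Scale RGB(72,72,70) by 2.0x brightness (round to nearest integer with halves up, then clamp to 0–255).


Multiply each channel by 2.0, round half up, clamp to [0, 255]
R: 72×2.0 = 144
G: 72×2.0 = 144
B: 70×2.0 = 140
= RGB(144, 144, 140)


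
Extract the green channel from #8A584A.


Color: #8A584A
R = 8A = 138
G = 58 = 88
B = 4A = 74
Green = 88


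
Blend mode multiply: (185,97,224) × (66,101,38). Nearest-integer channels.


Multiply: C = A×B/255, rounded to nearest integer
R: 185×66/255 = 12210/255 ≈ 47.882 → 48
G: 97×101/255 = 9797/255 ≈ 38.420 → 38
B: 224×38/255 = 8512/255 ≈ 33.380 → 33
= RGB(48, 38, 33)


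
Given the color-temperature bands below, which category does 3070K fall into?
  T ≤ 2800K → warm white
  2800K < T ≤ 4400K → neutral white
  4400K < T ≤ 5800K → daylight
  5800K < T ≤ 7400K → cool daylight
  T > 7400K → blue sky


Temperature: 3070K
2800K < 3070K ≤ 4400K → neutral white
Classification: neutral white


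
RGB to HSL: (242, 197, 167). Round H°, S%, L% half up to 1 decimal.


Normalize: R'=242/255≈0.9490, G'=197/255≈0.7725, B'=167/255≈0.6549
Max=242/255, Min=167/255, Δ=Max-Min=75/255
L = (Max+Min)/2 = (242+167)/510 = 409/510 = 0.80196… → L = 80.2%
L > 0.5 → S = Δ/(2-Max-Min) = 75/(510-242-167) = 75/101 = 0.74257… → S = 74.3%
(the 1/255 factors cancel in S and H, so raw channel differences can be used)
Max is R' → H = 60 × (((G-B)/Δ) mod 6) = 60 × (((197-167)/75) mod 6)
  30/75 = 0.4
  H = 60 × 0.4 = 24° → H = 24.0°
= HSL(24.0°, 74.3%, 80.2%)


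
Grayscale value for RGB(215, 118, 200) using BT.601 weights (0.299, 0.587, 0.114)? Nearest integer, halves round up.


Gray = 0.299×R + 0.587×G + 0.114×B
Gray = 0.299×215 + 0.587×118 + 0.114×200
Gray = 64.285 + 69.266 + 22.800
Gray = 156.351 → round half up → 156
Gray = 156


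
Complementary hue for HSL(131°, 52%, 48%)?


Complement = opposite side of color wheel = hue + 180°
H' = (131 + 180) mod 360 = 311°
S and L unchanged.
= HSL(311°, 52%, 48%)


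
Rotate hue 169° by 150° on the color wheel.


New hue = (H + rotation) mod 360
New hue = (169 + 150) mod 360
= 319 mod 360
= 319°


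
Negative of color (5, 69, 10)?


Invert: (255-R, 255-G, 255-B)
R: 255-5 = 250
G: 255-69 = 186
B: 255-10 = 245
= RGB(250, 186, 245)


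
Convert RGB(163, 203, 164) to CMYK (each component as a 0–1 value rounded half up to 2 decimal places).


R'=163/255≈0.6392, G'=203/255≈0.7961, B'=164/255≈0.6431
K = 1 - max(R',G',B') = 1 - 203/255 = 52/255 = 0.20392… → 0.20
(1-R'-K)/(1-K) simplifies to (max-R)/max with max = 203:
C = (203-163)/203 = 40/203 = 0.19704… → 0.20
M = (203-203)/203 = 0/203 = 0 → 0.00
Y = (203-164)/203 = 39/203 = 0.19211… → 0.19
= CMYK(0.20, 0.00, 0.19, 0.20)


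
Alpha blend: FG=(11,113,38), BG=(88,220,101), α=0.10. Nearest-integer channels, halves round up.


C = α×F + (1-α)×B, with 1-α = 0.90
R: 0.10×11 + 0.90×88 = 1.10 + 79.20 = 80.30 → 80
G: 0.10×113 + 0.90×220 = 11.30 + 198.00 = 209.30 → 209
B: 0.10×38 + 0.90×101 = 3.80 + 90.90 = 94.70 → 95
= RGB(80, 209, 95)


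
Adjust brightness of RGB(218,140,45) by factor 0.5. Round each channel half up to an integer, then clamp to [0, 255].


Multiply each channel by 0.5, round half up, clamp to [0, 255]
R: 218×0.5 = 109
G: 140×0.5 = 70
B: 45×0.5 = 22.5 → round → 23
= RGB(109, 70, 23)


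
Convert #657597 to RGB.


65 → 101 (R)
75 → 117 (G)
97 → 151 (B)
= RGB(101, 117, 151)


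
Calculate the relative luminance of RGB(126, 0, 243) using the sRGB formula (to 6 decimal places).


Linearize each channel (sRGB transfer function): c = v/255; c_lin = c/12.92 if c ≤ 0.04045, else ((c+0.055)/1.055)^2.4
  R: 126/255 ≈ 0.494118 > 0.04045 → ((0.494118+0.055)/1.055)^2.4 ≈ 0.208637
  G: 0/255 ≈ 0.000000 ≤ 0.04045 → 0.000000/12.92 ≈ 0.000000
  B: 243/255 ≈ 0.952941 > 0.04045 → ((0.952941+0.055)/1.055)^2.4 ≈ 0.896269
R_lin = 0.208637, G_lin = 0.000000, B_lin = 0.896269
L = 0.2126×R + 0.7152×G + 0.0722×B
L = 0.2126×0.208637 + 0.7152×0.000000 + 0.0722×0.896269
L ≈ 0.109067


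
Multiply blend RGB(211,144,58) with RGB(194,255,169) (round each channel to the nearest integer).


Multiply: C = A×B/255, rounded to nearest integer
R: 211×194/255 = 40934/255 ≈ 160.525 → 161
G: 144×255/255 = 36720/255 ≈ 144.000 → 144
B: 58×169/255 = 9802/255 ≈ 38.439 → 38
= RGB(161, 144, 38)


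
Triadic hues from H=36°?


Triadic: equally spaced at 120° intervals
H1 = 36°
H2 = (36 + 120) mod 360 = 156°
H3 = (36 + 240) mod 360 = 276°
Triadic = 36°, 156°, 276°


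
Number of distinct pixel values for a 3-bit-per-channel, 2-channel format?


Total bits = 3 bits/channel × 2 channels = 6 bits
Distinct pixel values = 2^6
= 64 pixel values


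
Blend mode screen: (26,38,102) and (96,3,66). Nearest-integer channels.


Screen: C = 255 - (255-A)×(255-B)/255, rounded to nearest integer
R: 255 - (255-26)×(255-96)/255 = 255 - 36411/255 ≈ 255 - 142.788 = 112.212 → 112
G: 255 - (255-38)×(255-3)/255 = 255 - 54684/255 ≈ 255 - 214.447 = 40.553 → 41
B: 255 - (255-102)×(255-66)/255 = 255 - 28917/255 ≈ 255 - 113.400 = 141.600 → 142
= RGB(112, 41, 142)


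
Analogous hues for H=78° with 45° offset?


Base hue: 78°
Left analog: (78 - 45) mod 360 = 33°
Right analog: (78 + 45) mod 360 = 123°
Analogous hues = 33° and 123°


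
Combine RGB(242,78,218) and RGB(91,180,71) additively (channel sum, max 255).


Additive: each channel = min(255, C₁+C₂)
R: 242+91 = 333 → 255
G: 78+180 = 258 → 255
B: 218+71 = 289 → 255
= RGB(255, 255, 255)


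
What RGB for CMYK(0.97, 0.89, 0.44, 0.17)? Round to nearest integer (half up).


R = 255 × (1-C) × (1-K) = 255 × 0.03 × 0.83 = 6.3495 → 6
G = 255 × (1-M) × (1-K) = 255 × 0.11 × 0.83 = 23.2815 → 23
B = 255 × (1-Y) × (1-K) = 255 × 0.56 × 0.83 = 118.524 → 119
= RGB(6, 23, 119)


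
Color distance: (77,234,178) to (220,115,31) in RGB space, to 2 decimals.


d = √[(R₁-R₂)² + (G₁-G₂)² + (B₁-B₂)²]
d = √[(77-220)² + (234-115)² + (178-31)²]
d = √[20449 + 14161 + 21609]
d = √56219
d ≈ 237.11


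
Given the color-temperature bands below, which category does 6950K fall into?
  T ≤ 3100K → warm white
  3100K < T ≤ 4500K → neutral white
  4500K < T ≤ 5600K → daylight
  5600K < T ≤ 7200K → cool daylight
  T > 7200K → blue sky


Temperature: 6950K
5600K < 6950K ≤ 7200K → cool daylight
Classification: cool daylight


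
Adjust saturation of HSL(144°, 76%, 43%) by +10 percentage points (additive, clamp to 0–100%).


Original S = 76%
Adjustment = +10 percentage points
New S = 76 + (10) = 86
Clamp to [0, 100] → 86
= HSL(144°, 86%, 43%)


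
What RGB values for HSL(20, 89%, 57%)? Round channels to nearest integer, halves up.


H=20°, S=0.89, L=0.57
C = (1-|2L-1|)×S = (1-|0.14|)×0.89 = 0.7654
H' = H/60 = 20/60 ≈ 0.3333; X = C×(1-|H' mod 2 - 1|) ≈ 0.2551
m = L - C/2 = 0.57 - 0.3827 = 0.1873
Sector ⌊H'⌋ = 0 → (R',G',B') = (0.7654, ≈0.2551, 0.0)
RGB = ((R'+m)×255, (G'+m)×255, (B'+m)×255) = (242.9385, 112.8205, 47.7615)
Round half up → RGB(243, 113, 48)


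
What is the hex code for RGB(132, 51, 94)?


R = 132 → 84 (hex)
G = 51 → 33 (hex)
B = 94 → 5E (hex)
Hex = #84335E


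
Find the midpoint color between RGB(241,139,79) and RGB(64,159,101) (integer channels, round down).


Midpoint: each channel = ⌊(C₁+C₂)/2⌋
R: ⌊(241+64)/2⌋ = 152
G: ⌊(139+159)/2⌋ = 149
B: ⌊(79+101)/2⌋ = 90
= RGB(152, 149, 90)


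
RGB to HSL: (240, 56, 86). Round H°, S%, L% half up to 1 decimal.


Normalize: R'=240/255≈0.9412, G'=56/255≈0.2196, B'=86/255≈0.3373
Max=240/255, Min=56/255, Δ=Max-Min=184/255
L = (Max+Min)/2 = (240+56)/510 = 296/510 = 0.58039… → L = 58.0%
L > 0.5 → S = Δ/(2-Max-Min) = 184/(510-240-56) = 184/214 = 0.85981… → S = 86.0%
(the 1/255 factors cancel in S and H, so raw channel differences can be used)
Max is R' → H = 60 × (((G-B)/Δ) mod 6) = 60 × (((56-86)/184) mod 6)
  (-30)/184 = -0.1630…; negative, so add 6 → 5.8369…
  H = 60 × 5.8369… = 350.217…° → H = 350.2°
= HSL(350.2°, 86.0%, 58.0%)


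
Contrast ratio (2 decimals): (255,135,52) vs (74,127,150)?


Linearize each sRGB channel c=v/255: c/12.92 if c ≤ 0.04045 else ((c+0.055)/1.055)^2.4
L = 0.2126×R_lin + 0.7152×G_lin + 0.0722×B_lin
Color 1 (255,135,52):
  R=255: 255/255≈1.0000 > 0.04045 → ((1.0000+0.055)/1.055)^2.4 ≈ 1.00000
  G=135: 135/255≈0.5294 > 0.04045 → ((0.5294+0.055)/1.055)^2.4 ≈ 0.24228
  B=52: 52/255≈0.2039 > 0.04045 → ((0.2039+0.055)/1.055)^2.4 ≈ 0.03434
  L1 = 0.2126×1.00000 + 0.7152×0.24228 + 0.0722×0.03434 ≈ 0.38836
Color 2 (74,127,150):
  R=74: 74/255≈0.2902 > 0.04045 → ((0.2902+0.055)/1.055)^2.4 ≈ 0.06848
  G=127: 127/255≈0.4980 > 0.04045 → ((0.4980+0.055)/1.055)^2.4 ≈ 0.21223
  B=150: 150/255≈0.5882 > 0.04045 → ((0.5882+0.055)/1.055)^2.4 ≈ 0.30499
  L2 = 0.2126×0.06848 + 0.7152×0.21223 + 0.0722×0.30499 ≈ 0.18837
Lighter = 0.38836, Darker = 0.18837
Ratio = (L_lighter + 0.05) / (L_darker + 0.05)
Ratio = (0.38836 + 0.05) / (0.18837 + 0.05) = 0.43836 / 0.23837 ≈ 1.8390
Ratio ≈ 1.84:1


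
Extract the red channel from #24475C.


Color: #24475C
R = 24 = 36
G = 47 = 71
B = 5C = 92
Red = 36


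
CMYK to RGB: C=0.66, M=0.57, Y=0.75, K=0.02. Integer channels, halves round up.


R = 255 × (1-C) × (1-K) = 255 × 0.34 × 0.98 = 84.966 → 85
G = 255 × (1-M) × (1-K) = 255 × 0.43 × 0.98 = 107.457 → 107
B = 255 × (1-Y) × (1-K) = 255 × 0.25 × 0.98 = 62.475 → 62
= RGB(85, 107, 62)


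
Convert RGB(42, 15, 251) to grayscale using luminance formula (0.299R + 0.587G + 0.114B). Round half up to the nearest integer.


Gray = 0.299×R + 0.587×G + 0.114×B
Gray = 0.299×42 + 0.587×15 + 0.114×251
Gray = 12.558 + 8.805 + 28.614
Gray = 49.977 → round half up → 50
Gray = 50


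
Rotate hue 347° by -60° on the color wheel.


New hue = (H + rotation) mod 360
New hue = (347 -60) mod 360
= 287 mod 360
= 287°


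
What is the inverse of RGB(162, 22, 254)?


Invert: (255-R, 255-G, 255-B)
R: 255-162 = 93
G: 255-22 = 233
B: 255-254 = 1
= RGB(93, 233, 1)


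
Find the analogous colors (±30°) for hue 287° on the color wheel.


Base hue: 287°
Left analog: (287 - 30) mod 360 = 257°
Right analog: (287 + 30) mod 360 = 317°
Analogous hues = 257° and 317°


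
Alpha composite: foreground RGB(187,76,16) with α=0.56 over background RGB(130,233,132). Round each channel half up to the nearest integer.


C = α×F + (1-α)×B, with 1-α = 0.44
R: 0.56×187 + 0.44×130 = 104.72 + 57.20 = 161.92 → 162
G: 0.56×76 + 0.44×233 = 42.56 + 102.52 = 145.08 → 145
B: 0.56×16 + 0.44×132 = 8.96 + 58.08 = 67.04 → 67
= RGB(162, 145, 67)


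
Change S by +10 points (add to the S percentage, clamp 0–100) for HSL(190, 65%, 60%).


Original S = 65%
Adjustment = +10 percentage points
New S = 65 + (10) = 75
Clamp to [0, 100] → 75
= HSL(190°, 75%, 60%)


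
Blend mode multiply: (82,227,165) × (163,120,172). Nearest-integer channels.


Multiply: C = A×B/255, rounded to nearest integer
R: 82×163/255 = 13366/255 ≈ 52.416 → 52
G: 227×120/255 = 27240/255 ≈ 106.824 → 107
B: 165×172/255 = 28380/255 ≈ 111.294 → 111
= RGB(52, 107, 111)


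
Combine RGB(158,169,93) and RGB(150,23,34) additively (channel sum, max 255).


Additive: each channel = min(255, C₁+C₂)
R: 158+150 = 308 → 255
G: 169+23 = 192 → 192
B: 93+34 = 127 → 127
= RGB(255, 192, 127)


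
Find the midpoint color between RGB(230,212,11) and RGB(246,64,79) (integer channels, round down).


Midpoint: each channel = ⌊(C₁+C₂)/2⌋
R: ⌊(230+246)/2⌋ = 238
G: ⌊(212+64)/2⌋ = 138
B: ⌊(11+79)/2⌋ = 45
= RGB(238, 138, 45)


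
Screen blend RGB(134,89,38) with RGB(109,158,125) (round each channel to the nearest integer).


Screen: C = 255 - (255-A)×(255-B)/255, rounded to nearest integer
R: 255 - (255-134)×(255-109)/255 = 255 - 17666/255 ≈ 255 - 69.278 = 185.722 → 186
G: 255 - (255-89)×(255-158)/255 = 255 - 16102/255 ≈ 255 - 63.145 = 191.855 → 192
B: 255 - (255-38)×(255-125)/255 = 255 - 28210/255 ≈ 255 - 110.627 = 144.373 → 144
= RGB(186, 192, 144)


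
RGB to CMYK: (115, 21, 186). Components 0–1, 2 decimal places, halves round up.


R'=115/255≈0.4510, G'=21/255≈0.0824, B'=186/255≈0.7294
K = 1 - max(R',G',B') = 1 - 186/255 = 69/255 = 0.27058… → 0.27
(1-R'-K)/(1-K) simplifies to (max-R)/max with max = 186:
C = (186-115)/186 = 71/186 = 0.38172… → 0.38
M = (186-21)/186 = 165/186 = 0.88709… → 0.89
Y = (186-186)/186 = 0/186 = 0 → 0.00
= CMYK(0.38, 0.89, 0.00, 0.27)


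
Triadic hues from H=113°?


Triadic: equally spaced at 120° intervals
H1 = 113°
H2 = (113 + 120) mod 360 = 233°
H3 = (113 + 240) mod 360 = 353°
Triadic = 113°, 233°, 353°


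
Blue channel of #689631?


Color: #689631
R = 68 = 104
G = 96 = 150
B = 31 = 49
Blue = 49


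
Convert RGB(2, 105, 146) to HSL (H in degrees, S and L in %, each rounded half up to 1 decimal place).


Normalize: R'=2/255≈0.0078, G'=105/255≈0.4118, B'=146/255≈0.5725
Max=146/255, Min=2/255, Δ=Max-Min=144/255
L = (Max+Min)/2 = (146+2)/510 = 148/510 = 0.29019… → L = 29.0%
L ≤ 0.5 → S = Δ/(Max+Min) = 144/(146+2) = 144/148 = 0.97297… → S = 97.3%
(the 1/255 factors cancel in S and H, so raw channel differences can be used)
Max is B' → H = 60 × ((R-G)/Δ + 4) = 60 × ((2-105)/144 + 4)
  -103/144 + 4 = -0.7152… + 4 = 3.2847…
  H = 60 × 3.2847… = 197.083…° → H = 197.1°
= HSL(197.1°, 97.3%, 29.0%)


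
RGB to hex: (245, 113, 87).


R = 245 → F5 (hex)
G = 113 → 71 (hex)
B = 87 → 57 (hex)
Hex = #F57157


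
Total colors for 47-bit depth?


Colors = 2^bits = 2^47
= 140,737,488,355,328 colors


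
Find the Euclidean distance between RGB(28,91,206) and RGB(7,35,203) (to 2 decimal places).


d = √[(R₁-R₂)² + (G₁-G₂)² + (B₁-B₂)²]
d = √[(28-7)² + (91-35)² + (206-203)²]
d = √[441 + 3136 + 9]
d = √3586
d ≈ 59.88


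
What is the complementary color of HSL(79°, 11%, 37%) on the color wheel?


Complement = opposite side of color wheel = hue + 180°
H' = (79 + 180) mod 360 = 259°
S and L unchanged.
= HSL(259°, 11%, 37%)


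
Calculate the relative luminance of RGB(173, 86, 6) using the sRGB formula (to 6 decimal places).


Linearize each channel (sRGB transfer function): c = v/255; c_lin = c/12.92 if c ≤ 0.04045, else ((c+0.055)/1.055)^2.4
  R: 173/255 ≈ 0.678431 > 0.04045 → ((0.678431+0.055)/1.055)^2.4 ≈ 0.417885
  G: 86/255 ≈ 0.337255 > 0.04045 → ((0.337255+0.055)/1.055)^2.4 ≈ 0.093059
  B: 6/255 ≈ 0.023529 ≤ 0.04045 → 0.023529/12.92 ≈ 0.001821
R_lin = 0.417885, G_lin = 0.093059, B_lin = 0.001821
L = 0.2126×R + 0.7152×G + 0.0722×B
L = 0.2126×0.417885 + 0.7152×0.093059 + 0.0722×0.001821
L ≈ 0.155530
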